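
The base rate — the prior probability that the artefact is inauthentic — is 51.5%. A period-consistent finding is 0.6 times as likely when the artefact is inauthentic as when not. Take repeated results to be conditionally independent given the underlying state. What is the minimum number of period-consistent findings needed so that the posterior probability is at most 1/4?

Prior odds: 0.515 ÷ 0.485 = 103/97.
Likelihood ratio per period-consistent finding = 0.6.
Target odds: 0.25 ÷ 0.75 = 1/3.
Need (103/97) × 0.6ⁿ ≤ 1/3, i.e. 0.6ⁿ ≤ 97/309.
0.6² = 0.36 is still above 97/309 but 0.6³ = 0.216 is at or below it, so n = 3.

3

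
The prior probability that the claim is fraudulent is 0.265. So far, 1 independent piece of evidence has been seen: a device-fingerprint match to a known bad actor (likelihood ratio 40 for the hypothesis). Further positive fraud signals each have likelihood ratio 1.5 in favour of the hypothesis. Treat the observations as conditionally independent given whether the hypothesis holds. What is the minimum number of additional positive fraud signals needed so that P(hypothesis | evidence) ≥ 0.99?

5

Prior odds = 0.265/0.735 = 53/147.
Bayes factor of the evidence already in hand = 40.
Odds after that evidence = (53/147) × 40 = 2120/147.
Target odds = 0.99/0.01 = 99.
Need 1.5ⁿ ≥ 99 ÷ (2120/147) = 14553/2120.
1.5⁴ = 5.0625 falls short of 14553/2120 but 1.5⁵ = 7.59375 reaches it, so n = 5.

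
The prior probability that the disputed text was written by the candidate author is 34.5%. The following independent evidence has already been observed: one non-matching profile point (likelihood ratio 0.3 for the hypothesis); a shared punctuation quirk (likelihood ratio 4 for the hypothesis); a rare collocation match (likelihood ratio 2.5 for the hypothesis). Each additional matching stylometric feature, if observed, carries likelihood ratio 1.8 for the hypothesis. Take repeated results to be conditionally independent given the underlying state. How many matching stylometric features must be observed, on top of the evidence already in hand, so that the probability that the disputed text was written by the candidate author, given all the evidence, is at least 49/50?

6

Prior odds = 0.345/0.655 = 69/131.
Combined Bayes factor of the evidence already in hand = 0.3 × 4 × 2.5 = 3.
Odds after that evidence = (69/131) × 3 = 207/131.
Target odds = 0.98/0.02 = 49.
Need 1.8ⁿ ≥ 49 ÷ (207/131) = 6419/207.
1.8⁵ = 18.89568 falls short of 6419/207 but 1.8⁶ = 531441/15625 reaches it, so n = 6.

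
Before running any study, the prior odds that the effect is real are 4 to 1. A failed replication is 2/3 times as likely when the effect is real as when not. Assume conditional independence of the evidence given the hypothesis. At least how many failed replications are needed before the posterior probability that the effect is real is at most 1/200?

17

Prior odds = 4.
Likelihood ratio per failed replication = 2/3.
Target posterior odds = 0.005/0.995 = 1/199.
Need 4 × (2/3)ⁿ ≤ 1/199, i.e. (2/3)ⁿ ≤ 1/796.
(2/3)¹⁶ = 65536/43046721 is still above 1/796 but (2/3)¹⁷ = 131072/129140163 is at or below it, so n = 17.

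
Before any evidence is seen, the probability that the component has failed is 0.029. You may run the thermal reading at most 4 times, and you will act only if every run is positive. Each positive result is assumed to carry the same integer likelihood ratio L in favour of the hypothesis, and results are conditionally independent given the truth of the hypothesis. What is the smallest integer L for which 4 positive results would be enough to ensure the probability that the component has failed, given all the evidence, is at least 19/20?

6

Prior odds = 0.029/0.971 = 29/971.
Target odds = 0.95/0.05 = 19.
Need L⁴ ≥ 19 ÷ (29/971) = 18449/29.
5⁴ = 625 < 18449/29 ≤ 1296 = 6⁴, so L = 6.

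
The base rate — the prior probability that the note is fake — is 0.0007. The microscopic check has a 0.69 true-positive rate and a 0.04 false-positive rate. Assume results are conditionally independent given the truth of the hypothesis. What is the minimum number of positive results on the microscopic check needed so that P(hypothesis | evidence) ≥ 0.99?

5

Prior odds = 0.0007/0.9993 = 7/9993.
Likelihood ratio of a positive result = 0.69/0.04 = 17.25.
Target posterior odds = 0.99/0.01 = 99.
Need (7/9993) × 17.25ⁿ ≥ 99, i.e. 17.25ⁿ ≥ 989307/7.
17.25⁴ = 22667121/256 falls short of 989307/7 but 17.25⁵ ≈1.52737e+06 reaches it, so n = 5.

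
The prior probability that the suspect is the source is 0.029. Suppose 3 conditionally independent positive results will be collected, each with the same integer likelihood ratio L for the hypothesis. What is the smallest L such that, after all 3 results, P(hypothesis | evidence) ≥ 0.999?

Prior odds = 0.029/0.971 = 29/971.
Target odds = 0.999/0.001 = 999.
Need L³ ≥ 999 ÷ (29/971) = 970029/29.
32³ = 32768 < 970029/29 ≤ 35937 = 33³, so L = 33.

33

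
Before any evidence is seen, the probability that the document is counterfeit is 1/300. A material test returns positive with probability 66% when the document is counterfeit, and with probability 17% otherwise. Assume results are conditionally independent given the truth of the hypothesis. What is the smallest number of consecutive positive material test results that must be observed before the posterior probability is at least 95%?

7

Prior odds = (1/300)/(299/300) = 1/299.
Likelihood ratio of a positive result = 0.66/0.17 = 66/17.
Target odds: 0.95 ÷ 0.05 = 19.
Need (1/299) × (66/17)ⁿ ≥ 19, i.e. (66/17)ⁿ ≥ 5681.
(66/17)⁶ ≈3424.29 falls short of 5681 but (66/17)⁷ ≈13294.3 reaches it, so n = 7.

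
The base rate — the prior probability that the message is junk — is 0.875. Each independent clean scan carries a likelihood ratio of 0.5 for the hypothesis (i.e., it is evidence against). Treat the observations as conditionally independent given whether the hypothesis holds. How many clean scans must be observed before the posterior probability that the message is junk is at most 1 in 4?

Prior odds = 0.875/0.125 = 7.
Likelihood ratio per clean scan = 0.5.
Target odds: 0.25 ÷ 0.75 = 1/3.
Need 7 × 0.5ⁿ ≤ 1/3, i.e. 0.5ⁿ ≤ 1/21.
0.5⁴ = 0.0625 is still above 1/21 but 0.5⁵ = 0.03125 is at or below it, so n = 5.

5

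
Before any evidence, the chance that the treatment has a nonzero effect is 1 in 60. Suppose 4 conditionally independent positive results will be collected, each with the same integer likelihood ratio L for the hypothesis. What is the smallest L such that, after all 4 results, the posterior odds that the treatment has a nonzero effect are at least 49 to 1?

8

Prior odds = (1/60)/(59/60) = 1/59.
Target odds = 49.
Need L⁴ ≥ 49 ÷ (1/59) = 2891.
7⁴ = 2401 < 2891 ≤ 4096 = 8⁴, so L = 8.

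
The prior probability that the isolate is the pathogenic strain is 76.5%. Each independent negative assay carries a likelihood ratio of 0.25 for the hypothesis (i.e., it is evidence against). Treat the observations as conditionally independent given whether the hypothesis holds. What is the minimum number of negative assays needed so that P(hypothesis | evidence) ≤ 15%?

Prior odds = 0.765/0.235 = 153/47.
Likelihood ratio per negative assay = 0.25.
Target posterior odds = 0.15/0.85 = 3/17.
Need (153/47) × 0.25ⁿ ≤ 3/17, i.e. 0.25ⁿ ≤ 47/867.
0.25² = 0.0625 is still above 47/867 but 0.25³ = 0.015625 is at or below it, so n = 3.

3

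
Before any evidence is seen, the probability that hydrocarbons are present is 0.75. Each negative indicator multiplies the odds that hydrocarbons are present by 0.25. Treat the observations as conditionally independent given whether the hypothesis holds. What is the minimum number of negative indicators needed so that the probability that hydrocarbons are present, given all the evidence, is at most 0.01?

Prior odds: 0.75 ÷ 0.25 = 3.
Likelihood ratio per negative indicator = 0.25.
Target odds: 0.01 ÷ 0.99 = 1/99.
Require 0.25ⁿ ≤ 1/99 ÷ 3 = 1/297.
0.25⁴ = 0.00390625 is still above 1/297 but 0.25⁵ = 1/1024 is at or below it, so n = 5.

5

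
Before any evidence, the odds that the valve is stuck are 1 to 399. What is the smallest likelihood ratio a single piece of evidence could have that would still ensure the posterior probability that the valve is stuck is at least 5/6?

Prior odds = 1/399.
Target odds = (5/6)/(1/6) = 5.
Required Bayes factor = 5 ÷ (1/399) = 1995.

1995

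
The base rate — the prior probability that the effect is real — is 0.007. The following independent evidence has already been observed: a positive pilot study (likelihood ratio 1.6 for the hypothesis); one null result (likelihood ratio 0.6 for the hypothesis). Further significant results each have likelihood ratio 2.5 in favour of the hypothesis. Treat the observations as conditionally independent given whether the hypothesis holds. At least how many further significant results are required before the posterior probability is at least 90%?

8

Prior odds = 0.007/0.993 = 7/993.
Combined Bayes factor of the evidence already in hand = 1.6 × 0.6 = 0.96.
Odds after that evidence = (7/993) × 0.96 = 56/8275.
Target odds = 0.9/0.1 = 9.
Need 2.5ⁿ ≥ 9 ÷ (56/8275) = 74475/56.
2.5⁷ = 610.3515625 falls short of 74475/56 but 2.5⁸ = 390625/256 reaches it, so n = 8.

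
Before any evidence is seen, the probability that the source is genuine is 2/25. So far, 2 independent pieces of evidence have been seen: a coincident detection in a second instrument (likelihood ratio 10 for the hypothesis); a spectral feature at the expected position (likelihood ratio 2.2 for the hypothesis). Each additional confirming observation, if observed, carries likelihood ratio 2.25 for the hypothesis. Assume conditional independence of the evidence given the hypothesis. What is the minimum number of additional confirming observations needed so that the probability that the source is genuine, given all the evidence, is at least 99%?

Prior odds = 0.08/0.92 = 2/23.
Combined Bayes factor of the evidence already in hand = 10 × 2.2 = 22.
Odds after that evidence = (2/23) × 22 = 44/23.
Target odds = 0.99/0.01 = 99.
Need 2.25ⁿ ≥ 99 ÷ (44/23) = 51.75.
2.25⁴ = 25.62890625 falls short of 51.75 but 2.25⁵ = 59049/1024 reaches it, so n = 5.

5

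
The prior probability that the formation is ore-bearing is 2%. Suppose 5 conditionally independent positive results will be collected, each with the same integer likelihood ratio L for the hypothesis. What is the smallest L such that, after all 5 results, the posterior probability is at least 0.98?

5

Prior odds = 0.02/0.98 = 1/49.
Target odds = 0.98/0.02 = 49.
Need L⁵ ≥ 49 ÷ (1/49) = 2401.
4⁵ = 1024 < 2401 ≤ 3125 = 5⁵, so L = 5.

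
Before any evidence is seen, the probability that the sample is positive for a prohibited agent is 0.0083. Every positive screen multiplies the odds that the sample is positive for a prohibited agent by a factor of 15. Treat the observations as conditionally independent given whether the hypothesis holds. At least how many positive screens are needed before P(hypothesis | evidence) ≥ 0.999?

5

Prior odds = 0.0083/0.9917 = 83/9917.
Likelihood ratio per positive screen = 15.
Target posterior odds = 0.999/0.001 = 999.
Require 15ⁿ ≥ 999 ÷ (83/9917) = 9907083/83.
15⁴ = 50625 falls short of 9907083/83 but 15⁵ = 759375 reaches it, so n = 5.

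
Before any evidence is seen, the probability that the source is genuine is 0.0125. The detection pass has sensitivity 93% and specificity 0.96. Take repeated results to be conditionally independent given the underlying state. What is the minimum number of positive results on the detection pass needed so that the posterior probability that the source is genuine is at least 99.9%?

Prior odds = 0.0125/0.9875 = 1/79.
False-positive rate = 1 − 0.96 = 0.04; likelihood ratio of a positive = 0.93/0.04 = 23.25.
Target posterior odds = 0.999/0.001 = 999.
Need (1/79) × 23.25ⁿ ≥ 999, i.e. 23.25ⁿ ≥ 78921.
23.25³ = 804357/64 falls short of 78921 but 23.25⁴ = 74805201/256 reaches it, so n = 4.

4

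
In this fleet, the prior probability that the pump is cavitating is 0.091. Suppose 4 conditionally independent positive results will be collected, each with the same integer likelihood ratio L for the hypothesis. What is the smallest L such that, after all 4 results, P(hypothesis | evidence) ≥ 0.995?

7

Prior odds = 0.091/0.909 = 91/909.
Target odds = 0.995/0.005 = 199.
Need L⁴ ≥ 199 ÷ (91/909) = 180891/91.
6⁴ = 1296 < 180891/91 ≤ 2401 = 7⁴, so L = 7.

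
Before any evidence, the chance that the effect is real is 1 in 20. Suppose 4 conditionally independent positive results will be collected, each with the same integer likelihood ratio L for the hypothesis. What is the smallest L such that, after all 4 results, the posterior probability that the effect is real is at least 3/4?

3

Prior odds = 0.05/0.95 = 1/19.
Target odds = 0.75/0.25 = 3.
Need L⁴ ≥ 3 ÷ (1/19) = 57.
2⁴ = 16 < 57 ≤ 81 = 3⁴, so L = 3.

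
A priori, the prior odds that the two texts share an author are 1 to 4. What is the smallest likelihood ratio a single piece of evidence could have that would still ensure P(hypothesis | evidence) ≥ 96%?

Prior odds = 0.25.
Target odds = 0.96/0.04 = 24.
Required Bayes factor = 24 ÷ 0.25 = 96.

96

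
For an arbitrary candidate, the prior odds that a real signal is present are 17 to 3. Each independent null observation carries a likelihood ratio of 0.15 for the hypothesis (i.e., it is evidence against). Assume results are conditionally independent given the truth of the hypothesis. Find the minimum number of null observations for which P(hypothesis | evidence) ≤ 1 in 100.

Prior odds = 17/3.
Likelihood ratio per null observation = 0.15.
Target posterior odds = 0.01/0.99 = 1/99.
Need (17/3) × 0.15ⁿ ≤ 1/99, i.e. 0.15ⁿ ≤ 1/561.
0.15³ = 0.003375 is still above 1/561 but 0.15⁴ = 81/160000 is at or below it, so n = 4.

4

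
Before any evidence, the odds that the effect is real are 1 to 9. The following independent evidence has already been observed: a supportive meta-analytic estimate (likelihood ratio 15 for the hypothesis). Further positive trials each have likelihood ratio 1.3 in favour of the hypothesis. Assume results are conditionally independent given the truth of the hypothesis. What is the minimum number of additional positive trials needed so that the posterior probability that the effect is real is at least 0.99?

16

Prior odds = 1/9.
Bayes factor of the evidence already in hand = 15.
Odds after that evidence = (1/9) × 15 = 5/3.
Target odds = 0.99/0.01 = 99.
Need 1.3ⁿ ≥ 99 ÷ (5/3) = 59.4.
1.3¹⁵ ≈51.1859 falls short of 59.4 but 1.3¹⁶ ≈66.5417 reaches it, so n = 16.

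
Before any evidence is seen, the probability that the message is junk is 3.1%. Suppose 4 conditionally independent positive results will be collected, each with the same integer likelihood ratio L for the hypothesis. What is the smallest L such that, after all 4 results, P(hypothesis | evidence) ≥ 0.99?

Prior odds = 0.031/0.969 = 31/969.
Target odds = 0.99/0.01 = 99.
Need L⁴ ≥ 99 ÷ (31/969) = 95931/31.
7⁴ = 2401 < 95931/31 ≤ 4096 = 8⁴, so L = 8.

8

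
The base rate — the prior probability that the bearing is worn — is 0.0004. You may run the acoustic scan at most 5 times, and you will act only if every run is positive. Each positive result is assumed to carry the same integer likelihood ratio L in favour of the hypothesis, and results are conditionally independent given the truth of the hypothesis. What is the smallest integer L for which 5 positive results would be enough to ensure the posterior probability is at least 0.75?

6

Prior odds = 0.0004/0.9996 = 1/2499.
Target odds = 0.75/0.25 = 3.
Need L⁵ ≥ 3 ÷ (1/2499) = 7497.
5⁵ = 3125 < 7497 ≤ 7776 = 6⁵, so L = 6.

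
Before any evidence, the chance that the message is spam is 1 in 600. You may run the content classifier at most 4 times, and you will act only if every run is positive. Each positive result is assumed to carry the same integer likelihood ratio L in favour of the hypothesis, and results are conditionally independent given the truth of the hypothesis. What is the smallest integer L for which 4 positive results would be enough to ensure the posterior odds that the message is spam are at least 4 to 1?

Prior odds = (1/600)/(599/600) = 1/599.
Target odds = 4.
Need L⁴ ≥ 4 ÷ (1/599) = 2396.
6⁴ = 1296 < 2396 ≤ 2401 = 7⁴, so L = 7.

7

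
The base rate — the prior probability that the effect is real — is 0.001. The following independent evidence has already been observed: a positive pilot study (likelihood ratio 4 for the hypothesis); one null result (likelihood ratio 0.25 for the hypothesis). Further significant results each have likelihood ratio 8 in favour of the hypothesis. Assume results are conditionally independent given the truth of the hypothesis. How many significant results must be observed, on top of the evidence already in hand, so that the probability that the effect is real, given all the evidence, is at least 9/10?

5

Prior odds = 0.001/0.999 = 1/999.
Combined Bayes factor of the evidence already in hand = 4 × 0.25 = 1.
Odds after that evidence = (1/999) × 1 = 1/999.
Target odds = 0.9/0.1 = 9.
Need 8ⁿ ≥ 9 ÷ (1/999) = 8991.
8⁴ = 4096 falls short of 8991 but 8⁵ = 32768 reaches it, so n = 5.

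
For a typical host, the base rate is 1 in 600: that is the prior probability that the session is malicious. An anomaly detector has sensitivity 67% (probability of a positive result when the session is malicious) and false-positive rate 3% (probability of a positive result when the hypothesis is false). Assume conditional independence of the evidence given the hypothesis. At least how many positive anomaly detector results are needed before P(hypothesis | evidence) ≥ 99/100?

4

Prior odds: (1/600) ÷ (599/600) = 1/599.
Likelihood ratio of a positive result = 0.67/0.03 = 67/3.
Target odds: 0.99 ÷ 0.01 = 99.
Need (1/599) × (67/3)ⁿ ≥ 99, i.e. (67/3)ⁿ ≥ 59301.
(67/3)³ = 300763/27 falls short of 59301 but (67/3)⁴ = 20151121/81 reaches it, so n = 4.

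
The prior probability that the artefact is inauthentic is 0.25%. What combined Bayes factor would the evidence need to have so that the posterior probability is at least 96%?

9576

Prior odds = 0.0025/0.9975 = 1/399.
Target odds = 0.96/0.04 = 24.
Required Bayes factor = 24 ÷ (1/399) = 9576.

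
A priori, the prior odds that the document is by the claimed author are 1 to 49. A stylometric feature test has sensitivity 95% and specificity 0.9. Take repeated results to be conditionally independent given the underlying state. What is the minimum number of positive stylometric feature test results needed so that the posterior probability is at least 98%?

4

Prior odds = 1/49.
False-positive rate = 1 − 0.9 = 0.1; likelihood ratio of a positive = 0.95/0.1 = 9.5.
Target odds: 0.98 ÷ 0.02 = 49.
Require 9.5ⁿ ≥ 49 ÷ (1/49) = 2401.
9.5³ = 857.375 falls short of 2401 but 9.5⁴ = 8145.0625 reaches it, so n = 4.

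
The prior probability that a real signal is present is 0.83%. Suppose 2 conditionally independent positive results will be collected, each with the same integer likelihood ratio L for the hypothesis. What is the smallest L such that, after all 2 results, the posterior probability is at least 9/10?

33

Prior odds = 0.0083/0.9917 = 83/9917.
Target odds = 0.9/0.1 = 9.
Need L² ≥ 9 ÷ (83/9917) = 89253/83.
32² = 1024 < 89253/83 ≤ 1089 = 33², so L = 33.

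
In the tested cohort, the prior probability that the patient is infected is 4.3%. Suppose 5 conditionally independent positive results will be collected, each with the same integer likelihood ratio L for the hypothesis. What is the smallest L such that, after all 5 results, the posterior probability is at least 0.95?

4

Prior odds = 0.043/0.957 = 43/957.
Target odds = 0.95/0.05 = 19.
Need L⁵ ≥ 19 ÷ (43/957) = 18183/43.
3⁵ = 243 < 18183/43 ≤ 1024 = 4⁵, so L = 4.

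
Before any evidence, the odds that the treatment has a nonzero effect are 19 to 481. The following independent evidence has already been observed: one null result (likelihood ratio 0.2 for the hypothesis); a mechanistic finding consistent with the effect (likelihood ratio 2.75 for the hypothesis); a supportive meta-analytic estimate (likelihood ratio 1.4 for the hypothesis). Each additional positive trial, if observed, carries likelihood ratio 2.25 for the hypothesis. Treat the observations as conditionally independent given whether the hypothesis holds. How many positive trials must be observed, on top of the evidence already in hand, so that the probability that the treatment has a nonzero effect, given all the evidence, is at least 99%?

Prior odds = 19/481.
Combined Bayes factor of the evidence already in hand = 0.2 × 2.75 × 1.4 = 0.77.
Odds after that evidence = (19/481) × 0.77 = 1463/48100.
Target odds = 0.99/0.01 = 99.
Need 2.25ⁿ ≥ 99 ÷ (1463/48100) = 432900/133.
2.25⁹ = 387420489/262144 falls short of 432900/133 but 2.25¹⁰ ≈3325.26 reaches it, so n = 10.

10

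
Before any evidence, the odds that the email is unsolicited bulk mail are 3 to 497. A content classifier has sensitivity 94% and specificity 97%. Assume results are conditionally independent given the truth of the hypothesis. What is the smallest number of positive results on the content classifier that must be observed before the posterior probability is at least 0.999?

4

Prior odds = 3/497.
False-positive rate = 1 − 0.97 = 0.03; likelihood ratio of a positive = 0.94/0.03 = 94/3.
Target posterior odds = 0.999/0.001 = 999.
Require (94/3)ⁿ ≥ 999 ÷ (3/497) = 165501.
(94/3)³ = 830584/27 falls short of 165501 but (94/3)⁴ = 78074896/81 reaches it, so n = 4.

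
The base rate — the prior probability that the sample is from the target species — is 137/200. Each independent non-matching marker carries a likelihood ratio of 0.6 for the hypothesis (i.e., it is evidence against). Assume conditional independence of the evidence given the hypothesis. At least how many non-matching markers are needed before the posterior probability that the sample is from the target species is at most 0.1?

Prior odds = 0.685/0.315 = 137/63.
Likelihood ratio per non-matching marker = 0.6.
Target odds: 0.1 ÷ 0.9 = 1/9.
Require 0.6ⁿ ≤ 1/9 ÷ (137/63) = 7/137.
0.6⁵ = 0.07776 is still above 7/137 but 0.6⁶ = 729/15625 is at or below it, so n = 6.

6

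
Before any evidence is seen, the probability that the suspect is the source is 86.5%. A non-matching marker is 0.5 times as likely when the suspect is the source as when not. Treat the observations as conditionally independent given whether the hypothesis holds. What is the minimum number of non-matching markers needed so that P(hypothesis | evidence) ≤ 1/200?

11

Prior odds = 0.865/0.135 = 173/27.
Likelihood ratio per non-matching marker = 0.5.
Target odds: 0.005 ÷ 0.995 = 1/199.
Require 0.5ⁿ ≤ 1/199 ÷ (173/27) = 27/34427.
0.5¹⁰ = 1/1024 is still above 27/34427 but 0.5¹¹ = 1/2048 is at or below it, so n = 11.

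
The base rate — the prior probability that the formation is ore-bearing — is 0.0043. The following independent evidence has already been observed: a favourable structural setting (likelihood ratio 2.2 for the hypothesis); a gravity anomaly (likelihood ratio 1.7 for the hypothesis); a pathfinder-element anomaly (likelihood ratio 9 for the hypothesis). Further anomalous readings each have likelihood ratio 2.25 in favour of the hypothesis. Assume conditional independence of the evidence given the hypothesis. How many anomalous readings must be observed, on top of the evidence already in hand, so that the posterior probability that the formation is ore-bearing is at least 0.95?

7

Prior odds = 0.0043/0.9957 = 43/9957.
Combined Bayes factor of the evidence already in hand = 2.2 × 1.7 × 9 = 33.66.
Odds after that evidence = (43/9957) × 33.66 = 24123/165950.
Target odds = 0.95/0.05 = 19.
Need 2.25ⁿ ≥ 19 ÷ (24123/165950) = 3153050/24123.
2.25⁶ = 531441/4096 falls short of 3153050/24123 but 2.25⁷ = 4782969/16384 reaches it, so n = 7.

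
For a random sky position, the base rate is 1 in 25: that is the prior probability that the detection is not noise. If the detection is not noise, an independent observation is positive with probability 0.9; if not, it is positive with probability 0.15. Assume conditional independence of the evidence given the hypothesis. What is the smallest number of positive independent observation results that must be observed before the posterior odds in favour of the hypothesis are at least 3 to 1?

3

Prior odds = 0.04/0.96 = 1/24.
Likelihood ratio of a positive = 0.9/0.15 = 6.
Target odds = 3.
Need (1/24) × 6ⁿ ≥ 3, i.e. 6ⁿ ≥ 72.
6² = 36 falls short of 72 but 6³ = 216 reaches it, so n = 3.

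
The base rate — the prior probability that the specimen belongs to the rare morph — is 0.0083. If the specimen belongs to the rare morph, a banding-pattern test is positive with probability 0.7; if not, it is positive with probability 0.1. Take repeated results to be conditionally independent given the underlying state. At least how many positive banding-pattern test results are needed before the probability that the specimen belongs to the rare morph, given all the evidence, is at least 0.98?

5

Prior odds = 0.0083/0.9917 = 83/9917.
Likelihood ratio of a positive = 0.7/0.1 = 7.
Target odds: 0.98 ÷ 0.02 = 49.
Require 7ⁿ ≥ 49 ÷ (83/9917) = 485933/83.
7⁴ = 2401 falls short of 485933/83 but 7⁵ = 16807 reaches it, so n = 5.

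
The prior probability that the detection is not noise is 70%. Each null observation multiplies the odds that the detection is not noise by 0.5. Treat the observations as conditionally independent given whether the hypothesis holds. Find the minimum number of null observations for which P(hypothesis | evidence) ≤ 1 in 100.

Prior odds: 0.7 ÷ 0.3 = 7/3.
Likelihood ratio per null observation = 0.5.
Target odds: 0.01 ÷ 0.99 = 1/99.
Require 0.5ⁿ ≤ 1/99 ÷ (7/3) = 1/231.
0.5⁷ = 0.0078125 is still above 1/231 but 0.5⁸ = 0.00390625 is at or below it, so n = 8.

8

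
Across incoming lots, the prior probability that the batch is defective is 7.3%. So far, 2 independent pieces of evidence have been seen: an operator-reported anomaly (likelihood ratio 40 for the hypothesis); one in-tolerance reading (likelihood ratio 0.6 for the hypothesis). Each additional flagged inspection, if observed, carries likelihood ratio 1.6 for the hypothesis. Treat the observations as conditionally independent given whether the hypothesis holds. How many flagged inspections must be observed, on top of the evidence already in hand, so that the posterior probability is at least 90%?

4

Prior odds = 0.073/0.927 = 73/927.
Combined Bayes factor of the evidence already in hand = 40 × 0.6 = 24.
Odds after that evidence = (73/927) × 24 = 584/309.
Target odds = 0.9/0.1 = 9.
Need 1.6ⁿ ≥ 9 ÷ (584/309) = 2781/584.
1.6³ = 4.096 falls short of 2781/584 but 1.6⁴ = 6.5536 reaches it, so n = 4.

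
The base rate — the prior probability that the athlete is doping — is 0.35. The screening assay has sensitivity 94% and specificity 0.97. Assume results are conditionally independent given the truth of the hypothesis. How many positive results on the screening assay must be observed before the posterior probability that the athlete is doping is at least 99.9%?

3

Prior odds: 0.35 ÷ 0.65 = 7/13.
False-positive rate = 1 − 0.97 = 0.03; likelihood ratio of a positive = 0.94/0.03 = 94/3.
Target odds: 0.999 ÷ 0.001 = 999.
Require (94/3)ⁿ ≥ 999 ÷ (7/13) = 12987/7.
(94/3)² = 8836/9 falls short of 12987/7 but (94/3)³ = 830584/27 reaches it, so n = 3.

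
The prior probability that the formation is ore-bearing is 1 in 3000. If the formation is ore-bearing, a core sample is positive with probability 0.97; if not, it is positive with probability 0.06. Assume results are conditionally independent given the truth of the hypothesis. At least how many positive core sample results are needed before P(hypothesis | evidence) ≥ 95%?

4

Prior odds: (1/3000) ÷ (2999/3000) = 1/2999.
Likelihood ratio of a positive = 0.97/0.06 = 97/6.
Target posterior odds = 0.95/0.05 = 19.
Require (97/6)ⁿ ≥ 19 ÷ (1/2999) = 56981.
(97/6)³ = 912673/216 falls short of 56981 but (97/6)⁴ = 88529281/1296 reaches it, so n = 4.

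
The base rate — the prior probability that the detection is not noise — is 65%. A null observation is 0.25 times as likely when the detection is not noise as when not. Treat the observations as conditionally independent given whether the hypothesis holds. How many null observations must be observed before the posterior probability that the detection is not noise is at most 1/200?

Prior odds: 0.65 ÷ 0.35 = 13/7.
Likelihood ratio per null observation = 0.25.
Target posterior odds = 0.005/0.995 = 1/199.
Require 0.25ⁿ ≤ 1/199 ÷ (13/7) = 7/2587.
0.25⁴ = 0.00390625 is still above 7/2587 but 0.25⁵ = 1/1024 is at or below it, so n = 5.

5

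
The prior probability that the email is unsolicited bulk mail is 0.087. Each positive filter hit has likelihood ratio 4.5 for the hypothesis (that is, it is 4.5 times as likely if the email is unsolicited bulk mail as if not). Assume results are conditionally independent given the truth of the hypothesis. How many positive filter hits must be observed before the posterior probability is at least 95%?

4

Prior odds = 0.087/0.913 = 87/913.
Likelihood ratio per positive filter hit = 4.5.
Target posterior odds = 0.95/0.05 = 19.
Need (87/913) × 4.5ⁿ ≥ 19, i.e. 4.5ⁿ ≥ 17347/87.
4.5³ = 91.125 falls short of 17347/87 but 4.5⁴ = 410.0625 reaches it, so n = 4.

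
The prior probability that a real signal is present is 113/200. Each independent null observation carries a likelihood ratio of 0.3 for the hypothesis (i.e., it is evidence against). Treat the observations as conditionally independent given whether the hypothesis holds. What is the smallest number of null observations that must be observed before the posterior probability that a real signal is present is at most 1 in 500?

Prior odds: 0.565 ÷ 0.435 = 113/87.
Likelihood ratio per null observation = 0.3.
Target odds: 0.002 ÷ 0.998 = 1/499.
Need (113/87) × 0.3ⁿ ≤ 1/499, i.e. 0.3ⁿ ≤ 87/56387.
0.3⁵ = 243/100000 is still above 87/56387 but 0.3⁶ = 729/1000000 is at or below it, so n = 6.

6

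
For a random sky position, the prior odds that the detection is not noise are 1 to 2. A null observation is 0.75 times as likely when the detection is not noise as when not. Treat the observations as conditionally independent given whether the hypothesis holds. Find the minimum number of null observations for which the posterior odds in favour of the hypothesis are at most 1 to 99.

Prior odds = 0.5.
Likelihood ratio per null observation = 0.75.
Target odds = 1/99.
Need 0.5 × 0.75ⁿ ≤ 1/99, i.e. 0.75ⁿ ≤ 2/99.
0.75¹³ = 1594323/67108864 is still above 2/99 but 0.75¹⁴ = 4782969/268435456 is at or below it, so n = 14.

14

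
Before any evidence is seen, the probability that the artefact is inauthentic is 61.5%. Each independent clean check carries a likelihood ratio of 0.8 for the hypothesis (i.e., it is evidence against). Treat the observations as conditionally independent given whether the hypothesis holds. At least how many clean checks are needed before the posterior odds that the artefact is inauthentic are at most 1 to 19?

16

Prior odds: 0.615 ÷ 0.385 = 123/77.
Likelihood ratio per clean check = 0.8.
Target odds = 1/19.
Require 0.8ⁿ ≤ 1/19 ÷ (123/77) = 77/2337.
0.8¹⁵ ≈0.0351844 is still above 77/2337 but 0.8¹⁶ ≈0.0281475 is at or below it, so n = 16.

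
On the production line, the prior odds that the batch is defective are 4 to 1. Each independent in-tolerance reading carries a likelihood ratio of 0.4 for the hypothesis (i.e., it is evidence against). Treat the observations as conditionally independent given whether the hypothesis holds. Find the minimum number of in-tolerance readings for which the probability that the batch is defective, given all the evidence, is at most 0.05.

5

Prior odds = 4.
Likelihood ratio per in-tolerance reading = 0.4.
Target posterior odds = 0.05/0.95 = 1/19.
Need 4 × 0.4ⁿ ≤ 1/19, i.e. 0.4ⁿ ≤ 1/76.
0.4⁴ = 0.0256 is still above 1/76 but 0.4⁵ = 0.01024 is at or below it, so n = 5.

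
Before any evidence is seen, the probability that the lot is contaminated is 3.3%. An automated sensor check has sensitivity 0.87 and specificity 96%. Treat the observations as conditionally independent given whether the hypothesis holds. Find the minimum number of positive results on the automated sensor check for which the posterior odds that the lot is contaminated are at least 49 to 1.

Prior odds = 0.033/0.967 = 33/967.
False-positive rate = 1 − 0.96 = 0.04; likelihood ratio of a positive = 0.87/0.04 = 21.75.
Target odds = 49.
Need (33/967) × 21.75ⁿ ≥ 49, i.e. 21.75ⁿ ≥ 47383/33.
21.75² = 473.0625 falls short of 47383/33 but 21.75³ = 658503/64 reaches it, so n = 3.

3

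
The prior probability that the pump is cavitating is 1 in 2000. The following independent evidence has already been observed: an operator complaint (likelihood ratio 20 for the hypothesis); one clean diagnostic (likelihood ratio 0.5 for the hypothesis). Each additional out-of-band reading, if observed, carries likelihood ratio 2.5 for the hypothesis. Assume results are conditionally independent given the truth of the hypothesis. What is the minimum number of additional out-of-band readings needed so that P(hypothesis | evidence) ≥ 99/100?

Prior odds = 0.0005/0.9995 = 1/1999.
Combined Bayes factor of the evidence already in hand = 20 × 0.5 = 10.
Odds after that evidence = (1/1999) × 10 = 10/1999.
Target odds = 0.99/0.01 = 99.
Need 2.5ⁿ ≥ 99 ÷ (10/1999) = 19790.1.
2.5¹⁰ = 9765625/1024 falls short of 19790.1 but 2.5¹¹ = 48828125/2048 reaches it, so n = 11.

11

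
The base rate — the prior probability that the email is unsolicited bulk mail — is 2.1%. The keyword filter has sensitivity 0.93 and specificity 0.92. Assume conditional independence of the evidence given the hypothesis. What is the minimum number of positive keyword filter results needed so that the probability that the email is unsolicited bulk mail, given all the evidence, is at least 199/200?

4

Prior odds = 0.021/0.979 = 21/979.
False-positive rate = 1 − 0.92 = 0.08; likelihood ratio of a positive = 0.93/0.08 = 11.625.
Target odds: 0.995 ÷ 0.005 = 199.
Need (21/979) × 11.625ⁿ ≥ 199, i.e. 11.625ⁿ ≥ 194821/21.
11.625³ = 804357/512 falls short of 194821/21 but 11.625⁴ = 74805201/4096 reaches it, so n = 4.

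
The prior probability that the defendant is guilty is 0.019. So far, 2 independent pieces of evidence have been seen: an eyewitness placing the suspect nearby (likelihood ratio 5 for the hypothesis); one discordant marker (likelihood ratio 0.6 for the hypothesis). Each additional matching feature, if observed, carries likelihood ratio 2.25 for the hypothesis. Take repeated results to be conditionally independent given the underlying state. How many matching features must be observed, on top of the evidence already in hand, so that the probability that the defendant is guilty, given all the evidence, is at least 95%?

Prior odds = 0.019/0.981 = 19/981.
Combined Bayes factor of the evidence already in hand = 5 × 0.6 = 3.
Odds after that evidence = (19/981) × 3 = 19/327.
Target odds = 0.95/0.05 = 19.
Need 2.25ⁿ ≥ 19 ÷ (19/327) = 327.
2.25⁷ = 4782969/16384 falls short of 327 but 2.25⁸ = 43046721/65536 reaches it, so n = 8.

8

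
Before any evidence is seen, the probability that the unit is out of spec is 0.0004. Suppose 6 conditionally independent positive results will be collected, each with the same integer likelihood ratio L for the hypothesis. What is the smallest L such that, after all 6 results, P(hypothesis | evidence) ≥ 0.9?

6

Prior odds = 0.0004/0.9996 = 1/2499.
Target odds = 0.9/0.1 = 9.
Need L⁶ ≥ 9 ÷ (1/2499) = 22491.
5⁶ = 15625 < 22491 ≤ 46656 = 6⁶, so L = 6.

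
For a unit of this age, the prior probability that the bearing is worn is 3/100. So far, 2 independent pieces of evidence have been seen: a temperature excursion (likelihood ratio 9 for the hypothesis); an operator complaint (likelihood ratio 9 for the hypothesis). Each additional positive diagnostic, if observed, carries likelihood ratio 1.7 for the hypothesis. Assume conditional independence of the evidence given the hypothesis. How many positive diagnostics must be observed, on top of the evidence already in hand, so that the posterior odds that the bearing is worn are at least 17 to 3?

2

Prior odds = 0.03/0.97 = 3/97.
Combined Bayes factor of the evidence already in hand = 9 × 9 = 81.
Odds after that evidence = (3/97) × 81 = 243/97.
Target odds = 17/3.
Need 1.7ⁿ ≥ 17/3 ÷ (243/97) = 1649/729.
1.7¹ = 1.7 falls short of 1649/729 but 1.7² = 2.89 reaches it, so n = 2.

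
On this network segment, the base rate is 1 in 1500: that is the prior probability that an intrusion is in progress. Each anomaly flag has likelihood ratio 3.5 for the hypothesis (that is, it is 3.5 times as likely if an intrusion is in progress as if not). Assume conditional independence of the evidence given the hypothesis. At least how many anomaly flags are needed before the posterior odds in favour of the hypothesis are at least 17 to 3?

Prior odds: (1/1500) ÷ (1499/1500) = 1/1499.
Likelihood ratio per anomaly flag = 3.5.
Target odds = 17/3.
Require 3.5ⁿ ≥ 17/3 ÷ (1/1499) = 25483/3.
3.5⁷ = 823543/128 falls short of 25483/3 but 3.5⁸ = 5764801/256 reaches it, so n = 8.

8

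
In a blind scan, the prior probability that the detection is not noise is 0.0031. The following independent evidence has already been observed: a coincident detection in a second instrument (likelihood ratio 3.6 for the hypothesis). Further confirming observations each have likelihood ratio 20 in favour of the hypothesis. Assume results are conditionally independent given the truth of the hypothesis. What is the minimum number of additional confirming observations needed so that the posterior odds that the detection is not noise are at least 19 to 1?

3

Prior odds = 0.0031/0.9969 = 31/9969.
Bayes factor of the evidence already in hand = 3.6.
Odds after that evidence = (31/9969) × 3.6 = 186/16615.
Target odds = 19.
Need 20ⁿ ≥ 19 ÷ (186/16615) = 315685/186.
20² = 400 falls short of 315685/186 but 20³ = 8000 reaches it, so n = 3.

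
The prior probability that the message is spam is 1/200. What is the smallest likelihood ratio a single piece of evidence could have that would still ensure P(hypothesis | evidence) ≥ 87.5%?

1393

Prior odds = 0.005/0.995 = 1/199.
Target odds = 0.875/0.125 = 7.
Required Bayes factor = 7 ÷ (1/199) = 1393.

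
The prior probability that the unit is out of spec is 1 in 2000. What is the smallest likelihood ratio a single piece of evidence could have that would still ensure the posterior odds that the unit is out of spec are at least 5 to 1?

Prior odds = 0.0005/0.9995 = 1/1999.
Target odds = 5.
Required Bayes factor = 5 ÷ (1/1999) = 9995.

9995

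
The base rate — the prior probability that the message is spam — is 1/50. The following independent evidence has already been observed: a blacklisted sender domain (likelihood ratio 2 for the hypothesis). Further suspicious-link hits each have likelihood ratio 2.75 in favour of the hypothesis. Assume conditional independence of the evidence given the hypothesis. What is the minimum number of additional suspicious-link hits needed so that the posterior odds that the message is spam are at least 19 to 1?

7

Prior odds = 0.02/0.98 = 1/49.
Bayes factor of the evidence already in hand = 2.
Odds after that evidence = (1/49) × 2 = 2/49.
Target odds = 19.
Need 2.75ⁿ ≥ 19 ÷ (2/49) = 465.5.
2.75⁶ = 1771561/4096 falls short of 465.5 but 2.75⁷ = 19487171/16384 reaches it, so n = 7.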